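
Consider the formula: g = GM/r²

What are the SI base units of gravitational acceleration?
Units of each symbol in g = GM/r²:
  G (gravitational constant): m³/(kg·s²)
  M (mass): kg
  r (distance): m  → to the power 2 in the denominator, contributes 1/m²

Multiplying the contributions: [m³/(kg·s²)] · [kg] · [1/m²]
Adding exponents of each base unit: m: 1, s: -2
SI base units of gravitational acceleration: m/s²

Answer: m/s²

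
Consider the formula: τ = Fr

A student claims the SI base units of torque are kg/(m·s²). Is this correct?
Units of each symbol in τ = Fr:
  F (force): kg·m/s²
  r (lever arm): m

Multiplying the contributions: [kg·m/s²] · [m]
Adding exponents of each base unit: kg: 1, m: 2, s: -2
SI base units of torque: kg·m²/s²

The claimed units kg/(m·s²) (exponents kg: 1, m: -1, s: -2) do not match the derived units kg·m²/s² (exponents kg: 1, m: 2, s: -2), so the claim is incorrect.

Answer: No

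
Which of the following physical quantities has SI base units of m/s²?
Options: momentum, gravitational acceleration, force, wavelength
Checking the SI base units of each option:
  momentum (p = mv): kg·m/s  ✗
  gravitational acceleration (g = GM/r²): m/s²  ✓ matches
  force (F = ma): kg·m/s²  ✗
  wavelength (λ = v/f): m  ✗

Only gravitational acceleration has units m/s².

Answer: gravitational acceleration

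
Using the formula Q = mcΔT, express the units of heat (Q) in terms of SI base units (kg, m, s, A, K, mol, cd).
Units of each symbol in Q = mcΔT:
  m (mass): kg
  c (specific heat capacity, in J/(kg·K)): m²/(s²·K)
  ΔT (temperature change): K

Multiplying the contributions: [kg] · [m²/(s²·K)] · [K]
Adding exponents of each base unit: kg: 1, m: 2, s: -2
SI base units of heat: kg·m²/s²

Answer: kg·m²/s²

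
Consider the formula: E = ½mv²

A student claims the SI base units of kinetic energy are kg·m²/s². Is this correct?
Units of each symbol in E = ½mv²:
  m (mass): kg
  v (speed): m/s  → to the power 2, contributes m²/s²
  The factor ½ is dimensionless.

Multiplying the contributions: [kg] · [m²/s²]
Adding exponents of each base unit: kg: 1, m: 2, s: -2
SI base units of kinetic energy: kg·m²/s²

The claimed units kg·m²/s² match the derived units, so the claim is correct.

Answer: Yes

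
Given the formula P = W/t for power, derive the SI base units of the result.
Units of each symbol in P = W/t:
  W (work): kg·m²/s²
  t (time): s  → in the denominator, contributes 1/s

Multiplying the contributions: [kg·m²/s²] · [1/s]
Adding exponents of each base unit: kg: 1, m: 2, s: -3
SI base units of power: kg·m²/s³

Answer: kg·m²/s³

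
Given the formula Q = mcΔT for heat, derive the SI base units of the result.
Units of each symbol in Q = mcΔT:
  m (mass): kg
  c (specific heat capacity, in J/(kg·K)): m²/(s²·K)
  ΔT (temperature change): K

Multiplying the contributions: [kg] · [m²/(s²·K)] · [K]
Adding exponents of each base unit: kg: 1, m: 2, s: -2
SI base units of heat: kg·m²/s²

Answer: kg·m²/s²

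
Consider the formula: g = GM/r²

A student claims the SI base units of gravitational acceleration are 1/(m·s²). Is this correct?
Units of each symbol in g = GM/r²:
  G (gravitational constant): m³/(kg·s²)
  M (mass): kg
  r (distance): m  → to the power 2 in the denominator, contributes 1/m²

Multiplying the contributions: [m³/(kg·s²)] · [kg] · [1/m²]
Adding exponents of each base unit: m: 1, s: -2
SI base units of gravitational acceleration: m/s²

The claimed units 1/(m·s²) (exponents m: -1, s: -2) do not match the derived units m/s² (exponents m: 1, s: -2), so the claim is incorrect.

Answer: No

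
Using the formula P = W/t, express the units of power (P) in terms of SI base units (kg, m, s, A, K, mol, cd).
Units of each symbol in P = W/t:
  W (work): kg·m²/s²
  t (time): s  → in the denominator, contributes 1/s

Multiplying the contributions: [kg·m²/s²] · [1/s]
Adding exponents of each base unit: kg: 1, m: 2, s: -3
SI base units of power: kg·m²/s³

Answer: kg·m²/s³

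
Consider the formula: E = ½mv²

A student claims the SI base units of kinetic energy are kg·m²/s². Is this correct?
Units of each symbol in E = ½mv²:
  m (mass): kg
  v (speed): m/s  → to the power 2, contributes m²/s²
  The factor ½ is dimensionless.

Multiplying the contributions: [kg] · [m²/s²]
Adding exponents of each base unit: kg: 1, m: 2, s: -2
SI base units of kinetic energy: kg·m²/s²

The claimed units kg·m²/s² match the derived units, so the claim is correct.

Answer: Yes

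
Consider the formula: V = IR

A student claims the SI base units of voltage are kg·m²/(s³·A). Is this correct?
Units of each symbol in V = IR:
  I (current): A
  R (resistance, in ohms): kg·m²/(s³·A²)

Multiplying the contributions: [A] · [kg·m²/(s³·A²)]
Adding exponents of each base unit: kg: 1, m: 2, s: -3, A: -1
SI base units of voltage: kg·m²/(s³·A)

The claimed units kg·m²/(s³·A) match the derived units, so the claim is correct.

Answer: Yes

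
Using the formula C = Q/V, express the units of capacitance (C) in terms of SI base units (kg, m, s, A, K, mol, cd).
Units of each symbol in C = Q/V:
  Q (charge, in coulombs): s·A
  V (voltage, in volts): kg·m²/(s³·A)  → in the denominator, contributes s³·A/(kg·m²)

Multiplying the contributions: [s·A] · [s³·A/(kg·m²)]
Adding exponents of each base unit: kg: -1, m: -2, s: 4, A: 2
SI base units of capacitance: s⁴·A²/(kg·m²)

Answer: s⁴·A²/(kg·m²)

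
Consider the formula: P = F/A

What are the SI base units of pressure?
Units of each symbol in P = F/A:
  F (force): kg·m/s²
  A (area): m²  → in the denominator, contributes 1/m²

Multiplying the contributions: [kg·m/s²] · [1/m²]
Adding exponents of each base unit: kg: 1, m: -1, s: -2
SI base units of pressure: kg/(m·s²)

Answer: kg/(m·s²)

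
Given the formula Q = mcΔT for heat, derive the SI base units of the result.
Units of each symbol in Q = mcΔT:
  m (mass): kg
  c (specific heat capacity, in J/(kg·K)): m²/(s²·K)
  ΔT (temperature change): K

Multiplying the contributions: [kg] · [m²/(s²·K)] · [K]
Adding exponents of each base unit: kg: 1, m: 2, s: -2
SI base units of heat: kg·m²/s²

Answer: kg·m²/s²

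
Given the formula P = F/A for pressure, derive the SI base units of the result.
Units of each symbol in P = F/A:
  F (force): kg·m/s²
  A (area): m²  → in the denominator, contributes 1/m²

Multiplying the contributions: [kg·m/s²] · [1/m²]
Adding exponents of each base unit: kg: 1, m: -1, s: -2
SI base units of pressure: kg/(m·s²)

Answer: kg/(m·s²)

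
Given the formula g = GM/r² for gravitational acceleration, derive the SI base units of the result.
Units of each symbol in g = GM/r²:
  G (gravitational constant): m³/(kg·s²)
  M (mass): kg
  r (distance): m  → to the power 2 in the denominator, contributes 1/m²

Multiplying the contributions: [m³/(kg·s²)] · [kg] · [1/m²]
Adding exponents of each base unit: m: 1, s: -2
SI base units of gravitational acceleration: m/s²

Answer: m/s²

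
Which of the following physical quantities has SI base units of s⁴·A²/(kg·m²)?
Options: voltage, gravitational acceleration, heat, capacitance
Checking the SI base units of each option:
  voltage (V = IR): kg·m²/(s³·A)  ✗
  gravitational acceleration (g = GM/r²): m/s²  ✗
  heat (Q = mcΔT): kg·m²/s²  ✗
  capacitance (C = Q/V): s⁴·A²/(kg·m²)  ✓ matches

Only capacitance has units s⁴·A²/(kg·m²).

Answer: capacitance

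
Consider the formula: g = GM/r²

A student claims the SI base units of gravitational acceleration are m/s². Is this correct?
Units of each symbol in g = GM/r²:
  G (gravitational constant): m³/(kg·s²)
  M (mass): kg
  r (distance): m  → to the power 2 in the denominator, contributes 1/m²

Multiplying the contributions: [m³/(kg·s²)] · [kg] · [1/m²]
Adding exponents of each base unit: m: 1, s: -2
SI base units of gravitational acceleration: m/s²

The claimed units m/s² match the derived units, so the claim is correct.

Answer: Yes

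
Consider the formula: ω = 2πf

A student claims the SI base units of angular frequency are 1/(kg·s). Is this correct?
Units of each symbol in ω = 2πf:
  f (frequency): 1/s
  The factor 2π is dimensionless.

Multiplying the contributions: [1/s]
Adding exponents of each base unit: s: -1
SI base units of angular frequency: 1/s

The claimed units 1/(kg·s) (exponents kg: -1, s: -1) do not match the derived units 1/s (exponents s: -1), so the claim is incorrect.

Answer: No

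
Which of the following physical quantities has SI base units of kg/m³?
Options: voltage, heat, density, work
Checking the SI base units of each option:
  voltage (V = IR): kg·m²/(s³·A)  ✗
  heat (Q = mcΔT): kg·m²/s²  ✗
  density (ρ = m/V): kg/m³  ✓ matches
  work (W = Fd): kg·m²/s²  ✗

Only density has units kg/m³.

Answer: density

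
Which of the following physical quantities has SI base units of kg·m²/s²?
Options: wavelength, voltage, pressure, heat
Checking the SI base units of each option:
  wavelength (λ = v/f): m  ✗
  voltage (V = IR): kg·m²/(s³·A)  ✗
  pressure (P = F/A): kg/(m·s²)  ✗
  heat (Q = mcΔT): kg·m²/s²  ✓ matches

Only heat has units kg·m²/s².

Answer: heat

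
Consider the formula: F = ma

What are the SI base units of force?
Units of each symbol in F = ma:
  m (mass): kg
  a (acceleration): m/s²

Multiplying the contributions: [kg] · [m/s²]
Adding exponents of each base unit: kg: 1, m: 1, s: -2
SI base units of force: kg·m/s²

Answer: kg·m/s²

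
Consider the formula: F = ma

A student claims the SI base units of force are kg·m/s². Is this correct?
Units of each symbol in F = ma:
  m (mass): kg
  a (acceleration): m/s²

Multiplying the contributions: [kg] · [m/s²]
Adding exponents of each base unit: kg: 1, m: 1, s: -2
SI base units of force: kg·m/s²

The claimed units kg·m/s² match the derived units, so the claim is correct.

Answer: Yes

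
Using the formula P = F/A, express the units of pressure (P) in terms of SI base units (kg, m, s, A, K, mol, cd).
Units of each symbol in P = F/A:
  F (force): kg·m/s²
  A (area): m²  → in the denominator, contributes 1/m²

Multiplying the contributions: [kg·m/s²] · [1/m²]
Adding exponents of each base unit: kg: 1, m: -1, s: -2
SI base units of pressure: kg/(m·s²)

Answer: kg/(m·s²)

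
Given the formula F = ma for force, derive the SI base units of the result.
Units of each symbol in F = ma:
  m (mass): kg
  a (acceleration): m/s²

Multiplying the contributions: [kg] · [m/s²]
Adding exponents of each base unit: kg: 1, m: 1, s: -2
SI base units of force: kg·m/s²

Answer: kg·m/s²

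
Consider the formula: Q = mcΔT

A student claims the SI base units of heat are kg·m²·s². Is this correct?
Units of each symbol in Q = mcΔT:
  m (mass): kg
  c (specific heat capacity, in J/(kg·K)): m²/(s²·K)
  ΔT (temperature change): K

Multiplying the contributions: [kg] · [m²/(s²·K)] · [K]
Adding exponents of each base unit: kg: 1, m: 2, s: -2
SI base units of heat: kg·m²/s²

The claimed units kg·m²·s² (exponents kg: 1, m: 2, s: 2) do not match the derived units kg·m²/s² (exponents kg: 1, m: 2, s: -2), so the claim is incorrect.

Answer: No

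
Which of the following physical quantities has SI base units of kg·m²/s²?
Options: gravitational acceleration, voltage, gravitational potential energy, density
Checking the SI base units of each option:
  gravitational acceleration (g = GM/r²): m/s²  ✗
  voltage (V = IR): kg·m²/(s³·A)  ✗
  gravitational potential energy (U = -GMm/r): kg·m²/s²  ✓ matches
  density (ρ = m/V): kg/m³  ✗

Only gravitational potential energy has units kg·m²/s².

Answer: gravitational potential energy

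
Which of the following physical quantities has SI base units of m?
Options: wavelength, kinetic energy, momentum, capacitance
Checking the SI base units of each option:
  wavelength (λ = v/f): m  ✓ matches
  kinetic energy (E = ½mv²): kg·m²/s²  ✗
  momentum (p = mv): kg·m/s  ✗
  capacitance (C = Q/V): s⁴·A²/(kg·m²)  ✗

Only wavelength has units m.

Answer: wavelength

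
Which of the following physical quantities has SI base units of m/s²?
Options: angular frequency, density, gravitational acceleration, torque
Checking the SI base units of each option:
  angular frequency (ω = 2πf): 1/s  ✗
  density (ρ = m/V): kg/m³  ✗
  gravitational acceleration (g = GM/r²): m/s²  ✓ matches
  torque (τ = Fr): kg·m²/s²  ✗

Only gravitational acceleration has units m/s².

Answer: gravitational acceleration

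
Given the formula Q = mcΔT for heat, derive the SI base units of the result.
Units of each symbol in Q = mcΔT:
  m (mass): kg
  c (specific heat capacity, in J/(kg·K)): m²/(s²·K)
  ΔT (temperature change): K

Multiplying the contributions: [kg] · [m²/(s²·K)] · [K]
Adding exponents of each base unit: kg: 1, m: 2, s: -2
SI base units of heat: kg·m²/s²

Answer: kg·m²/s²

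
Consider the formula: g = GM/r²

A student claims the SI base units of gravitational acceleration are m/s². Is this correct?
Units of each symbol in g = GM/r²:
  G (gravitational constant): m³/(kg·s²)
  M (mass): kg
  r (distance): m  → to the power 2 in the denominator, contributes 1/m²

Multiplying the contributions: [m³/(kg·s²)] · [kg] · [1/m²]
Adding exponents of each base unit: m: 1, s: -2
SI base units of gravitational acceleration: m/s²

The claimed units m/s² match the derived units, so the claim is correct.

Answer: Yes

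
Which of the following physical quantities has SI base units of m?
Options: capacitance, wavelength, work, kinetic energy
Checking the SI base units of each option:
  capacitance (C = Q/V): s⁴·A²/(kg·m²)  ✗
  wavelength (λ = v/f): m  ✓ matches
  work (W = Fd): kg·m²/s²  ✗
  kinetic energy (E = ½mv²): kg·m²/s²  ✗

Only wavelength has units m.

Answer: wavelength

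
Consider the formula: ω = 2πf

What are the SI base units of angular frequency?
Units of each symbol in ω = 2πf:
  f (frequency): 1/s
  The factor 2π is dimensionless.

Multiplying the contributions: [1/s]
Adding exponents of each base unit: s: -1
SI base units of angular frequency: 1/s

Answer: 1/s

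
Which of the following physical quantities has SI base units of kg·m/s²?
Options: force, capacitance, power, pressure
Checking the SI base units of each option:
  force (F = ma): kg·m/s²  ✓ matches
  capacitance (C = Q/V): s⁴·A²/(kg·m²)  ✗
  power (P = W/t): kg·m²/s³  ✗
  pressure (P = F/A): kg/(m·s²)  ✗

Only force has units kg·m/s².

Answer: force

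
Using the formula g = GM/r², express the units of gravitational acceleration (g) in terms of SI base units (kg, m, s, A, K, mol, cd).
Units of each symbol in g = GM/r²:
  G (gravitational constant): m³/(kg·s²)
  M (mass): kg
  r (distance): m  → to the power 2 in the denominator, contributes 1/m²

Multiplying the contributions: [m³/(kg·s²)] · [kg] · [1/m²]
Adding exponents of each base unit: m: 1, s: -2
SI base units of gravitational acceleration: m/s²

Answer: m/s²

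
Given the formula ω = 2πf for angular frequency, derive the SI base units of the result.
Units of each symbol in ω = 2πf:
  f (frequency): 1/s
  The factor 2π is dimensionless.

Multiplying the contributions: [1/s]
Adding exponents of each base unit: s: -1
SI base units of angular frequency: 1/s

Answer: 1/s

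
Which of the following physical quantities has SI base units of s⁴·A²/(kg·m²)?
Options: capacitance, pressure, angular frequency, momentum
Checking the SI base units of each option:
  capacitance (C = Q/V): s⁴·A²/(kg·m²)  ✓ matches
  pressure (P = F/A): kg/(m·s²)  ✗
  angular frequency (ω = 2πf): 1/s  ✗
  momentum (p = mv): kg·m/s  ✗

Only capacitance has units s⁴·A²/(kg·m²).

Answer: capacitance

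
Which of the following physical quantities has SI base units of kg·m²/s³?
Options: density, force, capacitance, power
Checking the SI base units of each option:
  density (ρ = m/V): kg/m³  ✗
  force (F = ma): kg·m/s²  ✗
  capacitance (C = Q/V): s⁴·A²/(kg·m²)  ✗
  power (P = W/t): kg·m²/s³  ✓ matches

Only power has units kg·m²/s³.

Answer: power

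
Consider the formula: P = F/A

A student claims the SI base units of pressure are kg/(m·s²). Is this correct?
Units of each symbol in P = F/A:
  F (force): kg·m/s²
  A (area): m²  → in the denominator, contributes 1/m²

Multiplying the contributions: [kg·m/s²] · [1/m²]
Adding exponents of each base unit: kg: 1, m: -1, s: -2
SI base units of pressure: kg/(m·s²)

The claimed units kg/(m·s²) match the derived units, so the claim is correct.

Answer: Yes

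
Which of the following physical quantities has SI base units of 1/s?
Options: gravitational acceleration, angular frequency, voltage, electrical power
Checking the SI base units of each option:
  gravitational acceleration (g = GM/r²): m/s²  ✗
  angular frequency (ω = 2πf): 1/s  ✓ matches
  voltage (V = IR): kg·m²/(s³·A)  ✗
  electrical power (P = IV): kg·m²/s³  ✗

Only angular frequency has units 1/s.

Answer: angular frequency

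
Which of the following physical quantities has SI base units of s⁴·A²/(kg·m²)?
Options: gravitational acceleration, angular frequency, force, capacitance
Checking the SI base units of each option:
  gravitational acceleration (g = GM/r²): m/s²  ✗
  angular frequency (ω = 2πf): 1/s  ✗
  force (F = ma): kg·m/s²  ✗
  capacitance (C = Q/V): s⁴·A²/(kg·m²)  ✓ matches

Only capacitance has units s⁴·A²/(kg·m²).

Answer: capacitance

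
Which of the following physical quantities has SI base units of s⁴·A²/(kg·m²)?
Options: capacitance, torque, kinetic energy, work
Checking the SI base units of each option:
  capacitance (C = Q/V): s⁴·A²/(kg·m²)  ✓ matches
  torque (τ = Fr): kg·m²/s²  ✗
  kinetic energy (E = ½mv²): kg·m²/s²  ✗
  work (W = Fd): kg·m²/s²  ✗

Only capacitance has units s⁴·A²/(kg·m²).

Answer: capacitance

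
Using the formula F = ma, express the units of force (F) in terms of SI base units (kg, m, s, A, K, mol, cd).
Units of each symbol in F = ma:
  m (mass): kg
  a (acceleration): m/s²

Multiplying the contributions: [kg] · [m/s²]
Adding exponents of each base unit: kg: 1, m: 1, s: -2
SI base units of force: kg·m/s²

Answer: kg·m/s²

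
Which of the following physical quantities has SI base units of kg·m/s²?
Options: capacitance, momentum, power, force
Checking the SI base units of each option:
  capacitance (C = Q/V): s⁴·A²/(kg·m²)  ✗
  momentum (p = mv): kg·m/s  ✗
  power (P = W/t): kg·m²/s³  ✗
  force (F = ma): kg·m/s²  ✓ matches

Only force has units kg·m/s².

Answer: force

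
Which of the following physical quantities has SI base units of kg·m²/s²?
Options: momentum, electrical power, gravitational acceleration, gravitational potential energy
Checking the SI base units of each option:
  momentum (p = mv): kg·m/s  ✗
  electrical power (P = IV): kg·m²/s³  ✗
  gravitational acceleration (g = GM/r²): m/s²  ✗
  gravitational potential energy (U = -GMm/r): kg·m²/s²  ✓ matches

Only gravitational potential energy has units kg·m²/s².

Answer: gravitational potential energy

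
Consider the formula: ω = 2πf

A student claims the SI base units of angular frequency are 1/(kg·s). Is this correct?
Units of each symbol in ω = 2πf:
  f (frequency): 1/s
  The factor 2π is dimensionless.

Multiplying the contributions: [1/s]
Adding exponents of each base unit: s: -1
SI base units of angular frequency: 1/s

The claimed units 1/(kg·s) (exponents kg: -1, s: -1) do not match the derived units 1/s (exponents s: -1), so the claim is incorrect.

Answer: No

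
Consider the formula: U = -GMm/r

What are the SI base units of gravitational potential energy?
Units of each symbol in U = -GMm/r:
  G (gravitational constant): m³/(kg·s²)
  M (mass): kg
  m (mass): kg
  r (distance): m  → in the denominator, contributes 1/m
  The minus sign does not affect the units.

Multiplying the contributions: [m³/(kg·s²)] · [kg] · [kg] · [1/m]
Adding exponents of each base unit: kg: 1, m: 2, s: -2
SI base units of gravitational potential energy: kg·m²/s²

Answer: kg·m²/s²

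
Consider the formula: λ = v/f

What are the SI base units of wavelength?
Units of each symbol in λ = v/f:
  v (wave speed): m/s
  f (frequency): 1/s  → in the denominator, contributes s

Multiplying the contributions: [m/s] · [s]
Adding exponents of each base unit: m: 1
SI base units of wavelength: m

Answer: m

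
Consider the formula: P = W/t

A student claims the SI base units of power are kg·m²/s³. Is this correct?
Units of each symbol in P = W/t:
  W (work): kg·m²/s²
  t (time): s  → in the denominator, contributes 1/s

Multiplying the contributions: [kg·m²/s²] · [1/s]
Adding exponents of each base unit: kg: 1, m: 2, s: -3
SI base units of power: kg·m²/s³

The claimed units kg·m²/s³ match the derived units, so the claim is correct.

Answer: Yes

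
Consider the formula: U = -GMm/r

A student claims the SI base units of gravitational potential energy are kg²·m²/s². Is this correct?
Units of each symbol in U = -GMm/r:
  G (gravitational constant): m³/(kg·s²)
  M (mass): kg
  m (mass): kg
  r (distance): m  → in the denominator, contributes 1/m
  The minus sign does not affect the units.

Multiplying the contributions: [m³/(kg·s²)] · [kg] · [kg] · [1/m]
Adding exponents of each base unit: kg: 1, m: 2, s: -2
SI base units of gravitational potential energy: kg·m²/s²

The claimed units kg²·m²/s² (exponents kg: 2, m: 2, s: -2) do not match the derived units kg·m²/s² (exponents kg: 1, m: 2, s: -2), so the claim is incorrect.

Answer: No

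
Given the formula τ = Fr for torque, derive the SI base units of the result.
Units of each symbol in τ = Fr:
  F (force): kg·m/s²
  r (lever arm): m

Multiplying the contributions: [kg·m/s²] · [m]
Adding exponents of each base unit: kg: 1, m: 2, s: -2
SI base units of torque: kg·m²/s²

Answer: kg·m²/s²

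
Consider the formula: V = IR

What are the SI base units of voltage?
Units of each symbol in V = IR:
  I (current): A
  R (resistance, in ohms): kg·m²/(s³·A²)

Multiplying the contributions: [A] · [kg·m²/(s³·A²)]
Adding exponents of each base unit: kg: 1, m: 2, s: -3, A: -1
SI base units of voltage: kg·m²/(s³·A)

Answer: kg·m²/(s³·A)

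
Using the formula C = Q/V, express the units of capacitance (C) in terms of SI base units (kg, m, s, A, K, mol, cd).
Units of each symbol in C = Q/V:
  Q (charge, in coulombs): s·A
  V (voltage, in volts): kg·m²/(s³·A)  → in the denominator, contributes s³·A/(kg·m²)

Multiplying the contributions: [s·A] · [s³·A/(kg·m²)]
Adding exponents of each base unit: kg: -1, m: -2, s: 4, A: 2
SI base units of capacitance: s⁴·A²/(kg·m²)

Answer: s⁴·A²/(kg·m²)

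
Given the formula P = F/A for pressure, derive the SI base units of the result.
Units of each symbol in P = F/A:
  F (force): kg·m/s²
  A (area): m²  → in the denominator, contributes 1/m²

Multiplying the contributions: [kg·m/s²] · [1/m²]
Adding exponents of each base unit: kg: 1, m: -1, s: -2
SI base units of pressure: kg/(m·s²)

Answer: kg/(m·s²)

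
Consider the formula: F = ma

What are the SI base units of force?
Units of each symbol in F = ma:
  m (mass): kg
  a (acceleration): m/s²

Multiplying the contributions: [kg] · [m/s²]
Adding exponents of each base unit: kg: 1, m: 1, s: -2
SI base units of force: kg·m/s²

Answer: kg·m/s²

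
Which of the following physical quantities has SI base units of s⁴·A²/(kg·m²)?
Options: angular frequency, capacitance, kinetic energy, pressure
Checking the SI base units of each option:
  angular frequency (ω = 2πf): 1/s  ✗
  capacitance (C = Q/V): s⁴·A²/(kg·m²)  ✓ matches
  kinetic energy (E = ½mv²): kg·m²/s²  ✗
  pressure (P = F/A): kg/(m·s²)  ✗

Only capacitance has units s⁴·A²/(kg·m²).

Answer: capacitance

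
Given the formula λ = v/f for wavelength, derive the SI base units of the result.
Units of each symbol in λ = v/f:
  v (wave speed): m/s
  f (frequency): 1/s  → in the denominator, contributes s

Multiplying the contributions: [m/s] · [s]
Adding exponents of each base unit: m: 1
SI base units of wavelength: m

Answer: m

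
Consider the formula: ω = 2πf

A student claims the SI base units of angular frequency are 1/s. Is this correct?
Units of each symbol in ω = 2πf:
  f (frequency): 1/s
  The factor 2π is dimensionless.

Multiplying the contributions: [1/s]
Adding exponents of each base unit: s: -1
SI base units of angular frequency: 1/s

The claimed units 1/s match the derived units, so the claim is correct.

Answer: Yes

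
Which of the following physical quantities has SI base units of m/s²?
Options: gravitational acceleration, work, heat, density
Checking the SI base units of each option:
  gravitational acceleration (g = GM/r²): m/s²  ✓ matches
  work (W = Fd): kg·m²/s²  ✗
  heat (Q = mcΔT): kg·m²/s²  ✗
  density (ρ = m/V): kg/m³  ✗

Only gravitational acceleration has units m/s².

Answer: gravitational acceleration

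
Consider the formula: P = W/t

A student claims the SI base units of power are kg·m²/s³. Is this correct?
Units of each symbol in P = W/t:
  W (work): kg·m²/s²
  t (time): s  → in the denominator, contributes 1/s

Multiplying the contributions: [kg·m²/s²] · [1/s]
Adding exponents of each base unit: kg: 1, m: 2, s: -3
SI base units of power: kg·m²/s³

The claimed units kg·m²/s³ match the derived units, so the claim is correct.

Answer: Yes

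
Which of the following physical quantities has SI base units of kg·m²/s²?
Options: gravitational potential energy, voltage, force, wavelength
Checking the SI base units of each option:
  gravitational potential energy (U = -GMm/r): kg·m²/s²  ✓ matches
  voltage (V = IR): kg·m²/(s³·A)  ✗
  force (F = ma): kg·m/s²  ✗
  wavelength (λ = v/f): m  ✗

Only gravitational potential energy has units kg·m²/s².

Answer: gravitational potential energy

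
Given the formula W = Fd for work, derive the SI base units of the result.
Units of each symbol in W = Fd:
  F (force): kg·m/s²
  d (displacement): m

Multiplying the contributions: [kg·m/s²] · [m]
Adding exponents of each base unit: kg: 1, m: 2, s: -2
SI base units of work: kg·m²/s²

Answer: kg·m²/s²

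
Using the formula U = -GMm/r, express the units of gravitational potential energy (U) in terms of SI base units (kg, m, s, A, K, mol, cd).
Units of each symbol in U = -GMm/r:
  G (gravitational constant): m³/(kg·s²)
  M (mass): kg
  m (mass): kg
  r (distance): m  → in the denominator, contributes 1/m
  The minus sign does not affect the units.

Multiplying the contributions: [m³/(kg·s²)] · [kg] · [kg] · [1/m]
Adding exponents of each base unit: kg: 1, m: 2, s: -2
SI base units of gravitational potential energy: kg·m²/s²

Answer: kg·m²/s²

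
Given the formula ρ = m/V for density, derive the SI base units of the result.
Units of each symbol in ρ = m/V:
  m (mass): kg
  V (volume): m³  → in the denominator, contributes 1/m³

Multiplying the contributions: [kg] · [1/m³]
Adding exponents of each base unit: kg: 1, m: -3
SI base units of density: kg/m³

Answer: kg/m³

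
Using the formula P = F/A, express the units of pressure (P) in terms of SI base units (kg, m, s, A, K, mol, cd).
Units of each symbol in P = F/A:
  F (force): kg·m/s²
  A (area): m²  → in the denominator, contributes 1/m²

Multiplying the contributions: [kg·m/s²] · [1/m²]
Adding exponents of each base unit: kg: 1, m: -1, s: -2
SI base units of pressure: kg/(m·s²)

Answer: kg/(m·s²)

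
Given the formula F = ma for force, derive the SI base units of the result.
Units of each symbol in F = ma:
  m (mass): kg
  a (acceleration): m/s²

Multiplying the contributions: [kg] · [m/s²]
Adding exponents of each base unit: kg: 1, m: 1, s: -2
SI base units of force: kg·m/s²

Answer: kg·m/s²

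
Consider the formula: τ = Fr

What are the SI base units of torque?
Units of each symbol in τ = Fr:
  F (force): kg·m/s²
  r (lever arm): m

Multiplying the contributions: [kg·m/s²] · [m]
Adding exponents of each base unit: kg: 1, m: 2, s: -2
SI base units of torque: kg·m²/s²

Answer: kg·m²/s²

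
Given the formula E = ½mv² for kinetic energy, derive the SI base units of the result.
Units of each symbol in E = ½mv²:
  m (mass): kg
  v (speed): m/s  → to the power 2, contributes m²/s²
  The factor ½ is dimensionless.

Multiplying the contributions: [kg] · [m²/s²]
Adding exponents of each base unit: kg: 1, m: 2, s: -2
SI base units of kinetic energy: kg·m²/s²

Answer: kg·m²/s²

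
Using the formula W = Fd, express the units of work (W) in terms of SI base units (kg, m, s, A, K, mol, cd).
Units of each symbol in W = Fd:
  F (force): kg·m/s²
  d (displacement): m

Multiplying the contributions: [kg·m/s²] · [m]
Adding exponents of each base unit: kg: 1, m: 2, s: -2
SI base units of work: kg·m²/s²

Answer: kg·m²/s²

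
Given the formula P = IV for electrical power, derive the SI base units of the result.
Units of each symbol in P = IV:
  I (current): A
  V (voltage, in volts): kg·m²/(s³·A)

Multiplying the contributions: [A] · [kg·m²/(s³·A)]
Adding exponents of each base unit: kg: 1, m: 2, s: -3
SI base units of electrical power: kg·m²/s³

Answer: kg·m²/s³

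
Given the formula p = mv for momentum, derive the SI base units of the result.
Units of each symbol in p = mv:
  m (mass): kg
  v (velocity): m/s

Multiplying the contributions: [kg] · [m/s]
Adding exponents of each base unit: kg: 1, m: 1, s: -1
SI base units of momentum: kg·m/s

Answer: kg·m/s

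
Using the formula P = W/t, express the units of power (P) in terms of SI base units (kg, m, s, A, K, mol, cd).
Units of each symbol in P = W/t:
  W (work): kg·m²/s²
  t (time): s  → in the denominator, contributes 1/s

Multiplying the contributions: [kg·m²/s²] · [1/s]
Adding exponents of each base unit: kg: 1, m: 2, s: -3
SI base units of power: kg·m²/s³

Answer: kg·m²/s³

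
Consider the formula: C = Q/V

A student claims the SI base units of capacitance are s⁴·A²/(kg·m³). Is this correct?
Units of each symbol in C = Q/V:
  Q (charge, in coulombs): s·A
  V (voltage, in volts): kg·m²/(s³·A)  → in the denominator, contributes s³·A/(kg·m²)

Multiplying the contributions: [s·A] · [s³·A/(kg·m²)]
Adding exponents of each base unit: kg: -1, m: -2, s: 4, A: 2
SI base units of capacitance: s⁴·A²/(kg·m²)

The claimed units s⁴·A²/(kg·m³) (exponents kg: -1, m: -3, s: 4, A: 2) do not match the derived units s⁴·A²/(kg·m²) (exponents kg: -1, m: -2, s: 4, A: 2), so the claim is incorrect.

Answer: No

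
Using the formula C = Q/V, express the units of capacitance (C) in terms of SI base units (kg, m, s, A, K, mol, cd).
Units of each symbol in C = Q/V:
  Q (charge, in coulombs): s·A
  V (voltage, in volts): kg·m²/(s³·A)  → in the denominator, contributes s³·A/(kg·m²)

Multiplying the contributions: [s·A] · [s³·A/(kg·m²)]
Adding exponents of each base unit: kg: -1, m: -2, s: 4, A: 2
SI base units of capacitance: s⁴·A²/(kg·m²)

Answer: s⁴·A²/(kg·m²)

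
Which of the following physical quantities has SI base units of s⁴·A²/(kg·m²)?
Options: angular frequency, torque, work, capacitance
Checking the SI base units of each option:
  angular frequency (ω = 2πf): 1/s  ✗
  torque (τ = Fr): kg·m²/s²  ✗
  work (W = Fd): kg·m²/s²  ✗
  capacitance (C = Q/V): s⁴·A²/(kg·m²)  ✓ matches

Only capacitance has units s⁴·A²/(kg·m²).

Answer: capacitance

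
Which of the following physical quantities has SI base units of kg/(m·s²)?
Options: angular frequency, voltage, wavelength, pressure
Checking the SI base units of each option:
  angular frequency (ω = 2πf): 1/s  ✗
  voltage (V = IR): kg·m²/(s³·A)  ✗
  wavelength (λ = v/f): m  ✗
  pressure (P = F/A): kg/(m·s²)  ✓ matches

Only pressure has units kg/(m·s²).

Answer: pressure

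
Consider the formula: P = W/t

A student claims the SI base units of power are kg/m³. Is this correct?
Units of each symbol in P = W/t:
  W (work): kg·m²/s²
  t (time): s  → in the denominator, contributes 1/s

Multiplying the contributions: [kg·m²/s²] · [1/s]
Adding exponents of each base unit: kg: 1, m: 2, s: -3
SI base units of power: kg·m²/s³

The claimed units kg/m³ (exponents kg: 1, m: -3) do not match the derived units kg·m²/s³ (exponents kg: 1, m: 2, s: -3), so the claim is incorrect.

Answer: No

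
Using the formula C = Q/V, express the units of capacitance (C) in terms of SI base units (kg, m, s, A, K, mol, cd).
Units of each symbol in C = Q/V:
  Q (charge, in coulombs): s·A
  V (voltage, in volts): kg·m²/(s³·A)  → in the denominator, contributes s³·A/(kg·m²)

Multiplying the contributions: [s·A] · [s³·A/(kg·m²)]
Adding exponents of each base unit: kg: -1, m: -2, s: 4, A: 2
SI base units of capacitance: s⁴·A²/(kg·m²)

Answer: s⁴·A²/(kg·m²)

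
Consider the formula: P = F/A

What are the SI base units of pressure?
Units of each symbol in P = F/A:
  F (force): kg·m/s²
  A (area): m²  → in the denominator, contributes 1/m²

Multiplying the contributions: [kg·m/s²] · [1/m²]
Adding exponents of each base unit: kg: 1, m: -1, s: -2
SI base units of pressure: kg/(m·s²)

Answer: kg/(m·s²)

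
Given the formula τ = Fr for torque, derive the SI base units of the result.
Units of each symbol in τ = Fr:
  F (force): kg·m/s²
  r (lever arm): m

Multiplying the contributions: [kg·m/s²] · [m]
Adding exponents of each base unit: kg: 1, m: 2, s: -2
SI base units of torque: kg·m²/s²

Answer: kg·m²/s²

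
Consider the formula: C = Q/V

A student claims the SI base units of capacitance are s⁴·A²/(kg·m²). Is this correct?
Units of each symbol in C = Q/V:
  Q (charge, in coulombs): s·A
  V (voltage, in volts): kg·m²/(s³·A)  → in the denominator, contributes s³·A/(kg·m²)

Multiplying the contributions: [s·A] · [s³·A/(kg·m²)]
Adding exponents of each base unit: kg: -1, m: -2, s: 4, A: 2
SI base units of capacitance: s⁴·A²/(kg·m²)

The claimed units s⁴·A²/(kg·m²) match the derived units, so the claim is correct.

Answer: Yes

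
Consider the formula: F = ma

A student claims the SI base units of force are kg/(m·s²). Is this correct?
Units of each symbol in F = ma:
  m (mass): kg
  a (acceleration): m/s²

Multiplying the contributions: [kg] · [m/s²]
Adding exponents of each base unit: kg: 1, m: 1, s: -2
SI base units of force: kg·m/s²

The claimed units kg/(m·s²) (exponents kg: 1, m: -1, s: -2) do not match the derived units kg·m/s² (exponents kg: 1, m: 1, s: -2), so the claim is incorrect.

Answer: No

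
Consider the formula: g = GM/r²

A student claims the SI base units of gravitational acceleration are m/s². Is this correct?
Units of each symbol in g = GM/r²:
  G (gravitational constant): m³/(kg·s²)
  M (mass): kg
  r (distance): m  → to the power 2 in the denominator, contributes 1/m²

Multiplying the contributions: [m³/(kg·s²)] · [kg] · [1/m²]
Adding exponents of each base unit: m: 1, s: -2
SI base units of gravitational acceleration: m/s²

The claimed units m/s² match the derived units, so the claim is correct.

Answer: Yes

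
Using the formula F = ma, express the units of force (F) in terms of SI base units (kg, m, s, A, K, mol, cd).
Units of each symbol in F = ma:
  m (mass): kg
  a (acceleration): m/s²

Multiplying the contributions: [kg] · [m/s²]
Adding exponents of each base unit: kg: 1, m: 1, s: -2
SI base units of force: kg·m/s²

Answer: kg·m/s²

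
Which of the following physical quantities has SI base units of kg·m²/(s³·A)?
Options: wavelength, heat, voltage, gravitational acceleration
Checking the SI base units of each option:
  wavelength (λ = v/f): m  ✗
  heat (Q = mcΔT): kg·m²/s²  ✗
  voltage (V = IR): kg·m²/(s³·A)  ✓ matches
  gravitational acceleration (g = GM/r²): m/s²  ✗

Only voltage has units kg·m²/(s³·A).

Answer: voltage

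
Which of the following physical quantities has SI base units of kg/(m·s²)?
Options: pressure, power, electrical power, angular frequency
Checking the SI base units of each option:
  pressure (P = F/A): kg/(m·s²)  ✓ matches
  power (P = W/t): kg·m²/s³  ✗
  electrical power (P = IV): kg·m²/s³  ✗
  angular frequency (ω = 2πf): 1/s  ✗

Only pressure has units kg/(m·s²).

Answer: pressure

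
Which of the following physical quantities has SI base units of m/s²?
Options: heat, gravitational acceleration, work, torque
Checking the SI base units of each option:
  heat (Q = mcΔT): kg·m²/s²  ✗
  gravitational acceleration (g = GM/r²): m/s²  ✓ matches
  work (W = Fd): kg·m²/s²  ✗
  torque (τ = Fr): kg·m²/s²  ✗

Only gravitational acceleration has units m/s².

Answer: gravitational acceleration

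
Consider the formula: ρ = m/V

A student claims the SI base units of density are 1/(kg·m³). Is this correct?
Units of each symbol in ρ = m/V:
  m (mass): kg
  V (volume): m³  → in the denominator, contributes 1/m³

Multiplying the contributions: [kg] · [1/m³]
Adding exponents of each base unit: kg: 1, m: -3
SI base units of density: kg/m³

The claimed units 1/(kg·m³) (exponents kg: -1, m: -3) do not match the derived units kg/m³ (exponents kg: 1, m: -3), so the claim is incorrect.

Answer: No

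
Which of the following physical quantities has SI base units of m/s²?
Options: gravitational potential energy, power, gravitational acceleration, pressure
Checking the SI base units of each option:
  gravitational potential energy (U = -GMm/r): kg·m²/s²  ✗
  power (P = W/t): kg·m²/s³  ✗
  gravitational acceleration (g = GM/r²): m/s²  ✓ matches
  pressure (P = F/A): kg/(m·s²)  ✗

Only gravitational acceleration has units m/s².

Answer: gravitational acceleration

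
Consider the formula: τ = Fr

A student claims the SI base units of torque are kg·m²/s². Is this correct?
Units of each symbol in τ = Fr:
  F (force): kg·m/s²
  r (lever arm): m

Multiplying the contributions: [kg·m/s²] · [m]
Adding exponents of each base unit: kg: 1, m: 2, s: -2
SI base units of torque: kg·m²/s²

The claimed units kg·m²/s² match the derived units, so the claim is correct.

Answer: Yes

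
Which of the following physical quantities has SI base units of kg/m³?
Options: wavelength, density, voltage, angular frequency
Checking the SI base units of each option:
  wavelength (λ = v/f): m  ✗
  density (ρ = m/V): kg/m³  ✓ matches
  voltage (V = IR): kg·m²/(s³·A)  ✗
  angular frequency (ω = 2πf): 1/s  ✗

Only density has units kg/m³.

Answer: density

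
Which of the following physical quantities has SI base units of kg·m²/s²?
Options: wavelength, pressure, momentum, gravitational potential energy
Checking the SI base units of each option:
  wavelength (λ = v/f): m  ✗
  pressure (P = F/A): kg/(m·s²)  ✗
  momentum (p = mv): kg·m/s  ✗
  gravitational potential energy (U = -GMm/r): kg·m²/s²  ✓ matches

Only gravitational potential energy has units kg·m²/s².

Answer: gravitational potential energy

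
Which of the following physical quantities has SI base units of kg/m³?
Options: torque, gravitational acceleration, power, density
Checking the SI base units of each option:
  torque (τ = Fr): kg·m²/s²  ✗
  gravitational acceleration (g = GM/r²): m/s²  ✗
  power (P = W/t): kg·m²/s³  ✗
  density (ρ = m/V): kg/m³  ✓ matches

Only density has units kg/m³.

Answer: density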